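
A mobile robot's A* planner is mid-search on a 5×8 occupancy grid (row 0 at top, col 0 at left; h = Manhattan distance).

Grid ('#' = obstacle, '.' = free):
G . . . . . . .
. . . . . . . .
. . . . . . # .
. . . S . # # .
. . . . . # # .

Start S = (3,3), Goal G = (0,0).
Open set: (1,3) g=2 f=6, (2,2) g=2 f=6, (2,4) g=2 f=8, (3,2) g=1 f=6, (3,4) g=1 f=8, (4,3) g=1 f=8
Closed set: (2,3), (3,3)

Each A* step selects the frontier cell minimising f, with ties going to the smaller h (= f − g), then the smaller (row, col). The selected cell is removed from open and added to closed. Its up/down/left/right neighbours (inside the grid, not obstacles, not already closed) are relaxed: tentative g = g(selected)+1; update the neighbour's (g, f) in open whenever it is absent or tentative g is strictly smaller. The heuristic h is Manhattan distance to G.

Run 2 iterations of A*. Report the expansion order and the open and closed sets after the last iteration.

step 1: expand (1,3) (f=6, h=4) → closed; open now [(0,3) g=3 f=6, (1,2) g=3 f=6, (1,4) g=3 f=8, (2,2) g=2 f=6, (2,4) g=2 f=8, (3,2) g=1 f=6, (3,4) g=1 f=8, (4,3) g=1 f=8]
step 2: expand (0,3) (f=6, h=3) → closed; open now [(0,2) g=4 f=6, (0,4) g=4 f=8, (1,2) g=3 f=6, (1,4) g=3 f=8, (2,2) g=2 f=6, (2,4) g=2 f=8, (3,2) g=1 f=6, (3,4) g=1 f=8, (4,3) g=1 f=8]

order=[(1,3) → (0,3)]; open=[(0,2) g=4 f=6, (0,4) g=4 f=8, (1,2) g=3 f=6, (1,4) g=3 f=8, (2,2) g=2 f=6, (2,4) g=2 f=8, (3,2) g=1 f=6, (3,4) g=1 f=8, (4,3) g=1 f=8]; closed=[(0,3), (1,3), (2,3), (3,3)]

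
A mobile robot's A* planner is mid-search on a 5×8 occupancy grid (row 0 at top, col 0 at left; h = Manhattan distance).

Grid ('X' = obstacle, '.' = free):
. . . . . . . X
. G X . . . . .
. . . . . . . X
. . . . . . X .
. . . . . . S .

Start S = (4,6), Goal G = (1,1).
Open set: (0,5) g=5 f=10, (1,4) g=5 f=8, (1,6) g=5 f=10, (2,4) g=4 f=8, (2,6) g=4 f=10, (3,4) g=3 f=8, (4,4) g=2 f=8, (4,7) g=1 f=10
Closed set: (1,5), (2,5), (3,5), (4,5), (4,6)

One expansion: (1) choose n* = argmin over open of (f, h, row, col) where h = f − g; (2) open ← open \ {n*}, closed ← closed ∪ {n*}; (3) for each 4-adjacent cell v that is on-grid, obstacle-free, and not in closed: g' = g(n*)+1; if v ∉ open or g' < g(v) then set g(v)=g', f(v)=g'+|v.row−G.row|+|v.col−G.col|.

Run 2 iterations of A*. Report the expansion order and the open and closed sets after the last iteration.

order=[(1,4) → (1,3)]; open=[(0,3) g=7 f=10, (0,4) g=6 f=10, (0,5) g=5 f=10, (1,6) g=5 f=10, (2,3) g=7 f=10, (2,4) g=4 f=8, (2,6) g=4 f=10, (3,4) g=3 f=8, (4,4) g=2 f=8, (4,7) g=1 f=10]; closed=[(1,3), (1,4), (1,5), (2,5), (3,5), (4,5), (4,6)]

step 1: expand (1,4) (f=8, h=3) → closed; open now [(0,4) g=6 f=10, (0,5) g=5 f=10, (1,3) g=6 f=8, (1,6) g=5 f=10, (2,4) g=4 f=8, (2,6) g=4 f=10, (3,4) g=3 f=8, (4,4) g=2 f=8, (4,7) g=1 f=10]
step 2: expand (1,3) (f=8, h=2) → closed; open now [(0,3) g=7 f=10, (0,4) g=6 f=10, (0,5) g=5 f=10, (1,6) g=5 f=10, (2,3) g=7 f=10, (2,4) g=4 f=8, (2,6) g=4 f=10, (3,4) g=3 f=8, (4,4) g=2 f=8, (4,7) g=1 f=10]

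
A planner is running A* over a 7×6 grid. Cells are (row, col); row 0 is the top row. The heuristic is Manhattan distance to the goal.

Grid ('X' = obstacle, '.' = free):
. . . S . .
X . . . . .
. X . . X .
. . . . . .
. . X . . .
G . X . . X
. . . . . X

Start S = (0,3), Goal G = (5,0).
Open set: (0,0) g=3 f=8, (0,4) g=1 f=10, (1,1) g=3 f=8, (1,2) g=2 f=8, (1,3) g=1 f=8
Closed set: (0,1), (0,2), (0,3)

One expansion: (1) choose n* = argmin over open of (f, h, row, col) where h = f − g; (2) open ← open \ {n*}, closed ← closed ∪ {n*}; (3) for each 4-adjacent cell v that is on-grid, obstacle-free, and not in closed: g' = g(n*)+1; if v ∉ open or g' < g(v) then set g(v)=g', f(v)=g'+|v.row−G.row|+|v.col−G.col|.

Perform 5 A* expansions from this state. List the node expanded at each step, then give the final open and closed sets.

order=[(0,0) → (1,1) → (1,2) → (2,2) → (3,2)]; open=[(0,4) g=1 f=10, (1,3) g=1 f=8, (2,3) g=4 f=10, (3,1) g=5 f=8, (3,3) g=5 f=10]; closed=[(0,0), (0,1), (0,2), (0,3), (1,1), (1,2), (2,2), (3,2)]

step 1: expand (0,0) (f=8, h=5) → closed; open now [(0,4) g=1 f=10, (1,1) g=3 f=8, (1,2) g=2 f=8, (1,3) g=1 f=8]
step 2: expand (1,1) (f=8, h=5) → closed; open now [(0,4) g=1 f=10, (1,2) g=2 f=8, (1,3) g=1 f=8]
step 3: expand (1,2) (f=8, h=6) → closed; open now [(0,4) g=1 f=10, (1,3) g=1 f=8, (2,2) g=3 f=8]
step 4: expand (2,2) (f=8, h=5) → closed; open now [(0,4) g=1 f=10, (1,3) g=1 f=8, (2,3) g=4 f=10, (3,2) g=4 f=8]
step 5: expand (3,2) (f=8, h=4) → closed; open now [(0,4) g=1 f=10, (1,3) g=1 f=8, (2,3) g=4 f=10, (3,1) g=5 f=8, (3,3) g=5 f=10]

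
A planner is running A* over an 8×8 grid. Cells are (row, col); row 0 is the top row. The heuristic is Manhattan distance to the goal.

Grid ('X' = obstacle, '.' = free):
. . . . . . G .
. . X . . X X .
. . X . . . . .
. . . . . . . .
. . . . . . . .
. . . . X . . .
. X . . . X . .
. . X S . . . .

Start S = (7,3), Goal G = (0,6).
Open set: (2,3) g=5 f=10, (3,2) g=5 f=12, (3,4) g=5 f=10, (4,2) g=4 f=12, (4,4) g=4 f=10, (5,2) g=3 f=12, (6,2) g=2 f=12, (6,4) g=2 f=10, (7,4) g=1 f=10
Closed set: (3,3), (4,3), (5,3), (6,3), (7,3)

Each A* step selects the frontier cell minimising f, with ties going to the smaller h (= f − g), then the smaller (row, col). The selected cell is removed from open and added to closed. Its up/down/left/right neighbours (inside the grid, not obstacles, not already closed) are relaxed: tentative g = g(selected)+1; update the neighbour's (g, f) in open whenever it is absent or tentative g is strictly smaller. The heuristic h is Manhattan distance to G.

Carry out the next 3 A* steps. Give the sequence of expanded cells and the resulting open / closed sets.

step 1: expand (2,3) (f=10, h=5) → closed; open now [(1,3) g=6 f=10, (2,4) g=6 f=10, (3,2) g=5 f=12, (3,4) g=5 f=10, (4,2) g=4 f=12, (4,4) g=4 f=10, (5,2) g=3 f=12, (6,2) g=2 f=12, (6,4) g=2 f=10, (7,4) g=1 f=10]
step 2: expand (1,3) (f=10, h=4) → closed; open now [(0,3) g=7 f=10, (1,4) g=7 f=10, (2,4) g=6 f=10, (3,2) g=5 f=12, (3,4) g=5 f=10, (4,2) g=4 f=12, (4,4) g=4 f=10, (5,2) g=3 f=12, (6,2) g=2 f=12, (6,4) g=2 f=10, (7,4) g=1 f=10]
step 3: expand (0,3) (f=10, h=3) → closed; open now [(0,2) g=8 f=12, (0,4) g=8 f=10, (1,4) g=7 f=10, (2,4) g=6 f=10, (3,2) g=5 f=12, (3,4) g=5 f=10, (4,2) g=4 f=12, (4,4) g=4 f=10, (5,2) g=3 f=12, (6,2) g=2 f=12, (6,4) g=2 f=10, (7,4) g=1 f=10]

order=[(2,3) → (1,3) → (0,3)]; open=[(0,2) g=8 f=12, (0,4) g=8 f=10, (1,4) g=7 f=10, (2,4) g=6 f=10, (3,2) g=5 f=12, (3,4) g=5 f=10, (4,2) g=4 f=12, (4,4) g=4 f=10, (5,2) g=3 f=12, (6,2) g=2 f=12, (6,4) g=2 f=10, (7,4) g=1 f=10]; closed=[(0,3), (1,3), (2,3), (3,3), (4,3), (5,3), (6,3), (7,3)]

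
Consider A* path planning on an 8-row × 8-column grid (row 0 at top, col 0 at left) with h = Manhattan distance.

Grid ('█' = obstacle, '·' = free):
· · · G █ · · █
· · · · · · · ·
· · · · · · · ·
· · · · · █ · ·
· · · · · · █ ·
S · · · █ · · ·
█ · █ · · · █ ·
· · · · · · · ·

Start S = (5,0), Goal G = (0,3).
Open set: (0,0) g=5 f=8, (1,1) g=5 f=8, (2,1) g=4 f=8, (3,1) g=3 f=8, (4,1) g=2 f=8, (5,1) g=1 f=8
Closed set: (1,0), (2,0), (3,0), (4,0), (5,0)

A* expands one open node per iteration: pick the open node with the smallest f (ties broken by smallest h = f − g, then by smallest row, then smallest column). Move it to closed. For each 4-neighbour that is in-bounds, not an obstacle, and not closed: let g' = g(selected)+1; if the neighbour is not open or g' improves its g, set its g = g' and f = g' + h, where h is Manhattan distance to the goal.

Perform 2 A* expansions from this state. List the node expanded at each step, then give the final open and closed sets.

order=[(0,0) → (0,1)]; open=[(0,2) g=7 f=8, (1,1) g=5 f=8, (2,1) g=4 f=8, (3,1) g=3 f=8, (4,1) g=2 f=8, (5,1) g=1 f=8]; closed=[(0,0), (0,1), (1,0), (2,0), (3,0), (4,0), (5,0)]

step 1: expand (0,0) (f=8, h=3) → closed; open now [(0,1) g=6 f=8, (1,1) g=5 f=8, (2,1) g=4 f=8, (3,1) g=3 f=8, (4,1) g=2 f=8, (5,1) g=1 f=8]
step 2: expand (0,1) (f=8, h=2) → closed; open now [(0,2) g=7 f=8, (1,1) g=5 f=8, (2,1) g=4 f=8, (3,1) g=3 f=8, (4,1) g=2 f=8, (5,1) g=1 f=8]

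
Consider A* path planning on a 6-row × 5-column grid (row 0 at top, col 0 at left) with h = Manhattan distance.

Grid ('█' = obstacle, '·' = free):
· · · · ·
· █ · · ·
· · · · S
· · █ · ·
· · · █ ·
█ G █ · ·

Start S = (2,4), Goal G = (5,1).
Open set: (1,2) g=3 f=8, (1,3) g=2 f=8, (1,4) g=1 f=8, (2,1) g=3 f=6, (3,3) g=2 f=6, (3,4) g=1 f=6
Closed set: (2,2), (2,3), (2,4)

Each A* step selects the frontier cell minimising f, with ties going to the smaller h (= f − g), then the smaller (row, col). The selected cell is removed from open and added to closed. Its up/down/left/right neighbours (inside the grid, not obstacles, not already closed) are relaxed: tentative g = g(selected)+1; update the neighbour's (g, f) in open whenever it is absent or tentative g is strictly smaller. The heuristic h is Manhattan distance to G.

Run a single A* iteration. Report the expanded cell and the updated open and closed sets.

expanded=(2,1); open=[(1,2) g=3 f=8, (1,3) g=2 f=8, (1,4) g=1 f=8, (2,0) g=4 f=8, (3,1) g=4 f=6, (3,3) g=2 f=6, (3,4) g=1 f=6]; closed=[(2,1), (2,2), (2,3), (2,4)]

step 1: expand (2,1) (f=6, h=3) → closed; open now [(1,2) g=3 f=8, (1,3) g=2 f=8, (1,4) g=1 f=8, (2,0) g=4 f=8, (3,1) g=4 f=6, (3,3) g=2 f=6, (3,4) g=1 f=6]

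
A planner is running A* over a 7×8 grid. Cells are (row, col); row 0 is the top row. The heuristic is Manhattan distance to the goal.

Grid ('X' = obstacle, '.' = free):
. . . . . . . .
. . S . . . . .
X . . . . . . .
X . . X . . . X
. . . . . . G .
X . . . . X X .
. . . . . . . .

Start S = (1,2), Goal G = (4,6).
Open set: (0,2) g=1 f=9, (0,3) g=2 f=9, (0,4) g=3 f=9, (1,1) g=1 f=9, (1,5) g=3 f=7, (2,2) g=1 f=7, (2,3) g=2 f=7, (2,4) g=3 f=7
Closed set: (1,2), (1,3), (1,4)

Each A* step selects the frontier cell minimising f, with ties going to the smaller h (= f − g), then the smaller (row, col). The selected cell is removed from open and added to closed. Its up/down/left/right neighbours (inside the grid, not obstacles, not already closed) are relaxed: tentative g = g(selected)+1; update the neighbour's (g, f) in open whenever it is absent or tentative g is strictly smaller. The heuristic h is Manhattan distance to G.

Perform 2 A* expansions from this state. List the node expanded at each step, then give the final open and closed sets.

step 1: expand (1,5) (f=7, h=4) → closed; open now [(0,2) g=1 f=9, (0,3) g=2 f=9, (0,4) g=3 f=9, (0,5) g=4 f=9, (1,1) g=1 f=9, (1,6) g=4 f=7, (2,2) g=1 f=7, (2,3) g=2 f=7, (2,4) g=3 f=7, (2,5) g=4 f=7]
step 2: expand (1,6) (f=7, h=3) → closed; open now [(0,2) g=1 f=9, (0,3) g=2 f=9, (0,4) g=3 f=9, (0,5) g=4 f=9, (0,6) g=5 f=9, (1,1) g=1 f=9, (1,7) g=5 f=9, (2,2) g=1 f=7, (2,3) g=2 f=7, (2,4) g=3 f=7, (2,5) g=4 f=7, (2,6) g=5 f=7]

order=[(1,5) → (1,6)]; open=[(0,2) g=1 f=9, (0,3) g=2 f=9, (0,4) g=3 f=9, (0,5) g=4 f=9, (0,6) g=5 f=9, (1,1) g=1 f=9, (1,7) g=5 f=9, (2,2) g=1 f=7, (2,3) g=2 f=7, (2,4) g=3 f=7, (2,5) g=4 f=7, (2,6) g=5 f=7]; closed=[(1,2), (1,3), (1,4), (1,5), (1,6)]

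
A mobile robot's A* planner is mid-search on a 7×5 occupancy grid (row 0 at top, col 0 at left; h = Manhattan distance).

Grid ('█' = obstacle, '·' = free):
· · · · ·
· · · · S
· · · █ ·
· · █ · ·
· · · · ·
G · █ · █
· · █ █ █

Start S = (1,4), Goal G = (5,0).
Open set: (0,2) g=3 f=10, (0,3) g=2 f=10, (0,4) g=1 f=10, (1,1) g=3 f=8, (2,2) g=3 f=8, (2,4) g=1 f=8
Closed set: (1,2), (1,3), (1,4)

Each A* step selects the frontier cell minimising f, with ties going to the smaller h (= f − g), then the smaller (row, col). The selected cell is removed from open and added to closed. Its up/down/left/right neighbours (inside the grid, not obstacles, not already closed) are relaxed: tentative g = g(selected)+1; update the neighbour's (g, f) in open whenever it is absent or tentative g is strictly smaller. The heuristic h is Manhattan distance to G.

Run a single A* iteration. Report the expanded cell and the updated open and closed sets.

step 1: expand (1,1) (f=8, h=5) → closed; open now [(0,1) g=4 f=10, (0,2) g=3 f=10, (0,3) g=2 f=10, (0,4) g=1 f=10, (1,0) g=4 f=8, (2,1) g=4 f=8, (2,2) g=3 f=8, (2,4) g=1 f=8]

expanded=(1,1); open=[(0,1) g=4 f=10, (0,2) g=3 f=10, (0,3) g=2 f=10, (0,4) g=1 f=10, (1,0) g=4 f=8, (2,1) g=4 f=8, (2,2) g=3 f=8, (2,4) g=1 f=8]; closed=[(1,1), (1,2), (1,3), (1,4)]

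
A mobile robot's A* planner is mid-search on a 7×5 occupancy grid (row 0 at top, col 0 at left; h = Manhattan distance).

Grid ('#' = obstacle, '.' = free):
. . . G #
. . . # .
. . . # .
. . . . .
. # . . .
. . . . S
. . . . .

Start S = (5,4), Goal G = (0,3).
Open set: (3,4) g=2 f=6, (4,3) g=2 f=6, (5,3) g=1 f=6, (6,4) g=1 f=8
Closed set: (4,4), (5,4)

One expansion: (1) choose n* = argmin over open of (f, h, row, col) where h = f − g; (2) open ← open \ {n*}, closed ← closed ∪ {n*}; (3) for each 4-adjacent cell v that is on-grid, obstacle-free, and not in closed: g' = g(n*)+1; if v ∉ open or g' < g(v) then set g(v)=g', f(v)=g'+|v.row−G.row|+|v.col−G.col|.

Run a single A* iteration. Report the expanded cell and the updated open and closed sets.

step 1: expand (3,4) (f=6, h=4) → closed; open now [(2,4) g=3 f=6, (3,3) g=3 f=6, (4,3) g=2 f=6, (5,3) g=1 f=6, (6,4) g=1 f=8]

expanded=(3,4); open=[(2,4) g=3 f=6, (3,3) g=3 f=6, (4,3) g=2 f=6, (5,3) g=1 f=6, (6,4) g=1 f=8]; closed=[(3,4), (4,4), (5,4)]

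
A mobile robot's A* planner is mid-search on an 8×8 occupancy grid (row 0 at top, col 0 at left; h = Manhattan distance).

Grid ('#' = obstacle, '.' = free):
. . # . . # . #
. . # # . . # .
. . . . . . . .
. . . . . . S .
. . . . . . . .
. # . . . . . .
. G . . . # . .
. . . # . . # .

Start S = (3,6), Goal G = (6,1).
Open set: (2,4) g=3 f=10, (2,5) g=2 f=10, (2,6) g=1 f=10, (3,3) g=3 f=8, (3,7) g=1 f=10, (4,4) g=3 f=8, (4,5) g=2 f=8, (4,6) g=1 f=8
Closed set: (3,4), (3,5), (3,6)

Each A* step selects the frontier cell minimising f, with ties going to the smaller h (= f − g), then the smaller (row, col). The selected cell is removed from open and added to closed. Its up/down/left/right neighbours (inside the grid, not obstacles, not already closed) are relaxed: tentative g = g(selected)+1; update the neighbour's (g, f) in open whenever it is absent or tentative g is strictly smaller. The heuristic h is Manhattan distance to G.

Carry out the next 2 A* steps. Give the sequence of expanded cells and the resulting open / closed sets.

order=[(3,3) → (3,2)]; open=[(2,2) g=5 f=10, (2,3) g=4 f=10, (2,4) g=3 f=10, (2,5) g=2 f=10, (2,6) g=1 f=10, (3,1) g=5 f=8, (3,7) g=1 f=10, (4,2) g=5 f=8, (4,3) g=4 f=8, (4,4) g=3 f=8, (4,5) g=2 f=8, (4,6) g=1 f=8]; closed=[(3,2), (3,3), (3,4), (3,5), (3,6)]

step 1: expand (3,3) (f=8, h=5) → closed; open now [(2,3) g=4 f=10, (2,4) g=3 f=10, (2,5) g=2 f=10, (2,6) g=1 f=10, (3,2) g=4 f=8, (3,7) g=1 f=10, (4,3) g=4 f=8, (4,4) g=3 f=8, (4,5) g=2 f=8, (4,6) g=1 f=8]
step 2: expand (3,2) (f=8, h=4) → closed; open now [(2,2) g=5 f=10, (2,3) g=4 f=10, (2,4) g=3 f=10, (2,5) g=2 f=10, (2,6) g=1 f=10, (3,1) g=5 f=8, (3,7) g=1 f=10, (4,2) g=5 f=8, (4,3) g=4 f=8, (4,4) g=3 f=8, (4,5) g=2 f=8, (4,6) g=1 f=8]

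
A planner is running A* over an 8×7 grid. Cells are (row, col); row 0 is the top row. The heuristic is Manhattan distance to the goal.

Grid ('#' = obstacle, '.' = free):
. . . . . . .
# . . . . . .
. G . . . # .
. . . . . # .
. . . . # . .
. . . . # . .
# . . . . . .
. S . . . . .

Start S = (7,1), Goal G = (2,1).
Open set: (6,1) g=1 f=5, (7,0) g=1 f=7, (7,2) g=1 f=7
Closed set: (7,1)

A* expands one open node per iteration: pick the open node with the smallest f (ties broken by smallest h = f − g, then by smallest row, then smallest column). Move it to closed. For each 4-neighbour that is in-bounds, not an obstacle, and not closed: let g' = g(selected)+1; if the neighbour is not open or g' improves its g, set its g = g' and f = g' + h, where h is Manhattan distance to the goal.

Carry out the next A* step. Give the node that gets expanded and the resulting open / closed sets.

expanded=(6,1); open=[(5,1) g=2 f=5, (6,2) g=2 f=7, (7,0) g=1 f=7, (7,2) g=1 f=7]; closed=[(6,1), (7,1)]

step 1: expand (6,1) (f=5, h=4) → closed; open now [(5,1) g=2 f=5, (6,2) g=2 f=7, (7,0) g=1 f=7, (7,2) g=1 f=7]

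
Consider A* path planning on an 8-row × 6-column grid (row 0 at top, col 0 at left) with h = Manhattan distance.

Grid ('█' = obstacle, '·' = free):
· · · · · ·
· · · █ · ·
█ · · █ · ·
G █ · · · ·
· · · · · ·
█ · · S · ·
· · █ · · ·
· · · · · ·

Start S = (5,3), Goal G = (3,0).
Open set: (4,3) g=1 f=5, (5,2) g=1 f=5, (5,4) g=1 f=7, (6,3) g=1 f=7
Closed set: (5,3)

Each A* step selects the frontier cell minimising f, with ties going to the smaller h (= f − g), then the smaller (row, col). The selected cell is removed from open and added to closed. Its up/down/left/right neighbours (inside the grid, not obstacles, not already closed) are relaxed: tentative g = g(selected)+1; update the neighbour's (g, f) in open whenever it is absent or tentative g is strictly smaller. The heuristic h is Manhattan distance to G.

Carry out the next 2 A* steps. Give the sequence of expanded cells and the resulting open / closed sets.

step 1: expand (4,3) (f=5, h=4) → closed; open now [(3,3) g=2 f=5, (4,2) g=2 f=5, (4,4) g=2 f=7, (5,2) g=1 f=5, (5,4) g=1 f=7, (6,3) g=1 f=7]
step 2: expand (3,3) (f=5, h=3) → closed; open now [(3,2) g=3 f=5, (3,4) g=3 f=7, (4,2) g=2 f=5, (4,4) g=2 f=7, (5,2) g=1 f=5, (5,4) g=1 f=7, (6,3) g=1 f=7]

order=[(4,3) → (3,3)]; open=[(3,2) g=3 f=5, (3,4) g=3 f=7, (4,2) g=2 f=5, (4,4) g=2 f=7, (5,2) g=1 f=5, (5,4) g=1 f=7, (6,3) g=1 f=7]; closed=[(3,3), (4,3), (5,3)]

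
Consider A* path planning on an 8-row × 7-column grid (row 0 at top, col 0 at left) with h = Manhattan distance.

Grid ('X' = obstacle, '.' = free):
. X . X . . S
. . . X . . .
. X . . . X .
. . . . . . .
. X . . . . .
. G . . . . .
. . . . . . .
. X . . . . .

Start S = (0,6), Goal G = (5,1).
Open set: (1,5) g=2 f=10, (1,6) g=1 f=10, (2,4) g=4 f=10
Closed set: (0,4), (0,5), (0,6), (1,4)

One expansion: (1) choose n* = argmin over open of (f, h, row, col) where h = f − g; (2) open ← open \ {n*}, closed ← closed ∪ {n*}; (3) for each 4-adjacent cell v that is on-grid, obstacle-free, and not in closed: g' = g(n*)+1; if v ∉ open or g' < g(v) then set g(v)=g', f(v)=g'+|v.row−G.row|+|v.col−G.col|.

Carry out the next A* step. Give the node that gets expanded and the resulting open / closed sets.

expanded=(2,4); open=[(1,5) g=2 f=10, (1,6) g=1 f=10, (2,3) g=5 f=10, (3,4) g=5 f=10]; closed=[(0,4), (0,5), (0,6), (1,4), (2,4)]

step 1: expand (2,4) (f=10, h=6) → closed; open now [(1,5) g=2 f=10, (1,6) g=1 f=10, (2,3) g=5 f=10, (3,4) g=5 f=10]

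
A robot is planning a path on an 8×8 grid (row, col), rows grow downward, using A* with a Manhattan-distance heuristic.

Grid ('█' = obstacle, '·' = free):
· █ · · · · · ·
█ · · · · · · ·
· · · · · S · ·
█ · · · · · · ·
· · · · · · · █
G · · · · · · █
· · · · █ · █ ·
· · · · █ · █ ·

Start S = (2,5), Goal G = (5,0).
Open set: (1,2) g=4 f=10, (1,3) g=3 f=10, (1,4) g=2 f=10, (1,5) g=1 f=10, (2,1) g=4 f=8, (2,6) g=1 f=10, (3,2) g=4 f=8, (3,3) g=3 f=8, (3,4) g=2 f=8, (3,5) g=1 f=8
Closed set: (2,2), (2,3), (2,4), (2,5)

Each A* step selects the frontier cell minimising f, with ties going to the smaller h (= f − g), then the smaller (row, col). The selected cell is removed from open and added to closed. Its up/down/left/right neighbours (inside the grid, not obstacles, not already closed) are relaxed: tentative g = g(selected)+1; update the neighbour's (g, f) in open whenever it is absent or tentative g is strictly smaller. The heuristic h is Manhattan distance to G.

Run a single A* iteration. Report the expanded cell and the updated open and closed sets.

step 1: expand (2,1) (f=8, h=4) → closed; open now [(1,1) g=5 f=10, (1,2) g=4 f=10, (1,3) g=3 f=10, (1,4) g=2 f=10, (1,5) g=1 f=10, (2,0) g=5 f=8, (2,6) g=1 f=10, (3,1) g=5 f=8, (3,2) g=4 f=8, (3,3) g=3 f=8, (3,4) g=2 f=8, (3,5) g=1 f=8]

expanded=(2,1); open=[(1,1) g=5 f=10, (1,2) g=4 f=10, (1,3) g=3 f=10, (1,4) g=2 f=10, (1,5) g=1 f=10, (2,0) g=5 f=8, (2,6) g=1 f=10, (3,1) g=5 f=8, (3,2) g=4 f=8, (3,3) g=3 f=8, (3,4) g=2 f=8, (3,5) g=1 f=8]; closed=[(2,1), (2,2), (2,3), (2,4), (2,5)]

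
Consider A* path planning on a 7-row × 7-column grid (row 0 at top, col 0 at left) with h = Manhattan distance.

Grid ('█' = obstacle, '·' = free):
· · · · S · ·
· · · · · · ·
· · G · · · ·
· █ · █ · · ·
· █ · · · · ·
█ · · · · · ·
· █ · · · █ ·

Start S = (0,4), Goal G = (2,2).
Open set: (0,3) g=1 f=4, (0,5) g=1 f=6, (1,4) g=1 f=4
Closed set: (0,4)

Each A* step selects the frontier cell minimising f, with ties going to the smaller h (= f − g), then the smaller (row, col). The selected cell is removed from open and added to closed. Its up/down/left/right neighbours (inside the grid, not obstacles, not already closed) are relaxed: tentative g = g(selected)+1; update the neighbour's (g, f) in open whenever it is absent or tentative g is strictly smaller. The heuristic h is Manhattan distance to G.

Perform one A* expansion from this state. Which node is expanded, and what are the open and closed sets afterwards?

step 1: expand (0,3) (f=4, h=3) → closed; open now [(0,2) g=2 f=4, (0,5) g=1 f=6, (1,3) g=2 f=4, (1,4) g=1 f=4]

expanded=(0,3); open=[(0,2) g=2 f=4, (0,5) g=1 f=6, (1,3) g=2 f=4, (1,4) g=1 f=4]; closed=[(0,3), (0,4)]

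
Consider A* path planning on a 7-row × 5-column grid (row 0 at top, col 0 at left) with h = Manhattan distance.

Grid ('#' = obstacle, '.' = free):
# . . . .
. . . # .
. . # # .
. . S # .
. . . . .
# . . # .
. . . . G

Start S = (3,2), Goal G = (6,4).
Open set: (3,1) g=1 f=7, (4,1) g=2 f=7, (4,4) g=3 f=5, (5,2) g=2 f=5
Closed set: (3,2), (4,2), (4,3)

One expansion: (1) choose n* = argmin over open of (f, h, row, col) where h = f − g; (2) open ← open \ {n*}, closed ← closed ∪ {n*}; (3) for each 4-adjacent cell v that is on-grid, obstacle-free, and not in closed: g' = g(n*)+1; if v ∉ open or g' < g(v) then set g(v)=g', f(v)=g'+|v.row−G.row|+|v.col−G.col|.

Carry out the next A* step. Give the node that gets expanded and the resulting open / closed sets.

expanded=(4,4); open=[(3,1) g=1 f=7, (3,4) g=4 f=7, (4,1) g=2 f=7, (5,2) g=2 f=5, (5,4) g=4 f=5]; closed=[(3,2), (4,2), (4,3), (4,4)]

step 1: expand (4,4) (f=5, h=2) → closed; open now [(3,1) g=1 f=7, (3,4) g=4 f=7, (4,1) g=2 f=7, (5,2) g=2 f=5, (5,4) g=4 f=5]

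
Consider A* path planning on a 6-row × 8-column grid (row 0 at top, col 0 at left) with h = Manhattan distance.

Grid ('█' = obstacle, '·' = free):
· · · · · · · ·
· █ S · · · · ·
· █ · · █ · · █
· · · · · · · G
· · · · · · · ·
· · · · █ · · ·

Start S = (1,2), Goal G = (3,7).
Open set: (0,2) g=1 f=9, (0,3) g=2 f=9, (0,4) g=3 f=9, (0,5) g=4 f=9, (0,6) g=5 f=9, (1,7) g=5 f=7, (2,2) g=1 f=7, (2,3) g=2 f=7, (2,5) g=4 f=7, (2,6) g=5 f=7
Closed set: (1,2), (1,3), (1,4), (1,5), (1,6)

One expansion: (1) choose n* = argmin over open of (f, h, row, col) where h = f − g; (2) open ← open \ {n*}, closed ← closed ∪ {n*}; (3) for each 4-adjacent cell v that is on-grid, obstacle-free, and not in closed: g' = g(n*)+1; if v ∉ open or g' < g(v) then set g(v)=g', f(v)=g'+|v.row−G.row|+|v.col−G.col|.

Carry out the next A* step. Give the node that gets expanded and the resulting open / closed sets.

expanded=(1,7); open=[(0,2) g=1 f=9, (0,3) g=2 f=9, (0,4) g=3 f=9, (0,5) g=4 f=9, (0,6) g=5 f=9, (0,7) g=6 f=9, (2,2) g=1 f=7, (2,3) g=2 f=7, (2,5) g=4 f=7, (2,6) g=5 f=7]; closed=[(1,2), (1,3), (1,4), (1,5), (1,6), (1,7)]

step 1: expand (1,7) (f=7, h=2) → closed; open now [(0,2) g=1 f=9, (0,3) g=2 f=9, (0,4) g=3 f=9, (0,5) g=4 f=9, (0,6) g=5 f=9, (0,7) g=6 f=9, (2,2) g=1 f=7, (2,3) g=2 f=7, (2,5) g=4 f=7, (2,6) g=5 f=7]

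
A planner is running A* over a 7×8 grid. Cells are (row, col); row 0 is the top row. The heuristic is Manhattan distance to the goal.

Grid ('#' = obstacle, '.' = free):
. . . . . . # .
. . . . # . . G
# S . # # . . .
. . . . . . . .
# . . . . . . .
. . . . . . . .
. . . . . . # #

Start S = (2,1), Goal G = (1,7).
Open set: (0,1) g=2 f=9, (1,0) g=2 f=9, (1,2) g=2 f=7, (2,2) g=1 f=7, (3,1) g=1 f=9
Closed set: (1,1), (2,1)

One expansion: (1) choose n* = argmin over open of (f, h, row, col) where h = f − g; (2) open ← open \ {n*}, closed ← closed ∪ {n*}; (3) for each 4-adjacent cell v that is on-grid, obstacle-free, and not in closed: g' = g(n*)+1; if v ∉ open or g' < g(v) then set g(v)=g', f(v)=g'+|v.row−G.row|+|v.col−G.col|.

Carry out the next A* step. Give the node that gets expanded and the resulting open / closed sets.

step 1: expand (1,2) (f=7, h=5) → closed; open now [(0,1) g=2 f=9, (0,2) g=3 f=9, (1,0) g=2 f=9, (1,3) g=3 f=7, (2,2) g=1 f=7, (3,1) g=1 f=9]

expanded=(1,2); open=[(0,1) g=2 f=9, (0,2) g=3 f=9, (1,0) g=2 f=9, (1,3) g=3 f=7, (2,2) g=1 f=7, (3,1) g=1 f=9]; closed=[(1,1), (1,2), (2,1)]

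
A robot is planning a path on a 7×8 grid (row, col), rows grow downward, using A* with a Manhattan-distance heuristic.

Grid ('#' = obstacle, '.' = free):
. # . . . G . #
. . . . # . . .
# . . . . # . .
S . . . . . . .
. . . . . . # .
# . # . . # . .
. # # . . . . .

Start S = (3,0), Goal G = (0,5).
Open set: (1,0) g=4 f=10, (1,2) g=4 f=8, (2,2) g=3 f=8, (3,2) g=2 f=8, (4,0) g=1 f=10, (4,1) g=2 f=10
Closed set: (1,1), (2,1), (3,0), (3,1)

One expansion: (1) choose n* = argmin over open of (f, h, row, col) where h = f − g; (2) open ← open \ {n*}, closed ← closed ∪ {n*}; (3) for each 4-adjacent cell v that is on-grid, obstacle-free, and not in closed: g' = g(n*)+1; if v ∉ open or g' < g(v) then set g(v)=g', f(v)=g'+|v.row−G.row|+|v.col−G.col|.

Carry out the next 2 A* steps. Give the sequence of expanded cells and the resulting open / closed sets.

order=[(1,2) → (0,2)]; open=[(0,3) g=6 f=8, (1,0) g=4 f=10, (1,3) g=5 f=8, (2,2) g=3 f=8, (3,2) g=2 f=8, (4,0) g=1 f=10, (4,1) g=2 f=10]; closed=[(0,2), (1,1), (1,2), (2,1), (3,0), (3,1)]

step 1: expand (1,2) (f=8, h=4) → closed; open now [(0,2) g=5 f=8, (1,0) g=4 f=10, (1,3) g=5 f=8, (2,2) g=3 f=8, (3,2) g=2 f=8, (4,0) g=1 f=10, (4,1) g=2 f=10]
step 2: expand (0,2) (f=8, h=3) → closed; open now [(0,3) g=6 f=8, (1,0) g=4 f=10, (1,3) g=5 f=8, (2,2) g=3 f=8, (3,2) g=2 f=8, (4,0) g=1 f=10, (4,1) g=2 f=10]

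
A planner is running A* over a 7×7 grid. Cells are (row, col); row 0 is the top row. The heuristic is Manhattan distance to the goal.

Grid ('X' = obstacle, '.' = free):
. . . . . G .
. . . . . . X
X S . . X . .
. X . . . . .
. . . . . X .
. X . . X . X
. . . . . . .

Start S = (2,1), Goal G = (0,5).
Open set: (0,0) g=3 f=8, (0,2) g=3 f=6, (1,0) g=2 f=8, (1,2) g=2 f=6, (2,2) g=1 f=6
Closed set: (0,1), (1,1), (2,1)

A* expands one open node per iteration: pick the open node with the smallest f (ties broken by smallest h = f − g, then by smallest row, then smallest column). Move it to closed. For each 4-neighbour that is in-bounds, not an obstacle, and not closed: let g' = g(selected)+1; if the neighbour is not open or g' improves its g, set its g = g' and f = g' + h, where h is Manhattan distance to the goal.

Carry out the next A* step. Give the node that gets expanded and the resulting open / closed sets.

expanded=(0,2); open=[(0,0) g=3 f=8, (0,3) g=4 f=6, (1,0) g=2 f=8, (1,2) g=2 f=6, (2,2) g=1 f=6]; closed=[(0,1), (0,2), (1,1), (2,1)]

step 1: expand (0,2) (f=6, h=3) → closed; open now [(0,0) g=3 f=8, (0,3) g=4 f=6, (1,0) g=2 f=8, (1,2) g=2 f=6, (2,2) g=1 f=6]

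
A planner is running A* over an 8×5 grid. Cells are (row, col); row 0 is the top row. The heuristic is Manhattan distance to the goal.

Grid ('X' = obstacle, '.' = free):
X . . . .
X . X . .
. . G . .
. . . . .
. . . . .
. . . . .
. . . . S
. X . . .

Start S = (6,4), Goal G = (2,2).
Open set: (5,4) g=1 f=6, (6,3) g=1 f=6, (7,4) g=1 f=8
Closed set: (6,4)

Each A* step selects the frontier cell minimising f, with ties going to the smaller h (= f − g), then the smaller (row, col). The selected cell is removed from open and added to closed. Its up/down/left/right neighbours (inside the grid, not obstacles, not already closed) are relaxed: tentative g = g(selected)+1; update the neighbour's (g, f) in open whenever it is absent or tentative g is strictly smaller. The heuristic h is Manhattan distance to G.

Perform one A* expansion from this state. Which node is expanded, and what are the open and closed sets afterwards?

expanded=(5,4); open=[(4,4) g=2 f=6, (5,3) g=2 f=6, (6,3) g=1 f=6, (7,4) g=1 f=8]; closed=[(5,4), (6,4)]

step 1: expand (5,4) (f=6, h=5) → closed; open now [(4,4) g=2 f=6, (5,3) g=2 f=6, (6,3) g=1 f=6, (7,4) g=1 f=8]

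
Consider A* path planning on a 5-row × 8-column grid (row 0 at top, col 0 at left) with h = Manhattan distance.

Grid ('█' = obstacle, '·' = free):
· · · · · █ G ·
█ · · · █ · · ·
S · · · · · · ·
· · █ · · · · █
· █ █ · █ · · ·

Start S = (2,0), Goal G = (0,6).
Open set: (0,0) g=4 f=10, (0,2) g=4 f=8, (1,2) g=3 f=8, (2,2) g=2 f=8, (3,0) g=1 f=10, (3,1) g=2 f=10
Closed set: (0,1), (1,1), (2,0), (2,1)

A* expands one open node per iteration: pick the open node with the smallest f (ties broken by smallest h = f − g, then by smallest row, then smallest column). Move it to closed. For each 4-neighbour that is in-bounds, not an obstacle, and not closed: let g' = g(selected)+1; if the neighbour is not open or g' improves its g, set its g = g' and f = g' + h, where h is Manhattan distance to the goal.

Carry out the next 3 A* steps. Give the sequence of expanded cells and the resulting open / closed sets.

step 1: expand (0,2) (f=8, h=4) → closed; open now [(0,0) g=4 f=10, (0,3) g=5 f=8, (1,2) g=3 f=8, (2,2) g=2 f=8, (3,0) g=1 f=10, (3,1) g=2 f=10]
step 2: expand (0,3) (f=8, h=3) → closed; open now [(0,0) g=4 f=10, (0,4) g=6 f=8, (1,2) g=3 f=8, (1,3) g=6 f=10, (2,2) g=2 f=8, (3,0) g=1 f=10, (3,1) g=2 f=10]
step 3: expand (0,4) (f=8, h=2) → closed; open now [(0,0) g=4 f=10, (1,2) g=3 f=8, (1,3) g=6 f=10, (2,2) g=2 f=8, (3,0) g=1 f=10, (3,1) g=2 f=10]

order=[(0,2) → (0,3) → (0,4)]; open=[(0,0) g=4 f=10, (1,2) g=3 f=8, (1,3) g=6 f=10, (2,2) g=2 f=8, (3,0) g=1 f=10, (3,1) g=2 f=10]; closed=[(0,1), (0,2), (0,3), (0,4), (1,1), (2,0), (2,1)]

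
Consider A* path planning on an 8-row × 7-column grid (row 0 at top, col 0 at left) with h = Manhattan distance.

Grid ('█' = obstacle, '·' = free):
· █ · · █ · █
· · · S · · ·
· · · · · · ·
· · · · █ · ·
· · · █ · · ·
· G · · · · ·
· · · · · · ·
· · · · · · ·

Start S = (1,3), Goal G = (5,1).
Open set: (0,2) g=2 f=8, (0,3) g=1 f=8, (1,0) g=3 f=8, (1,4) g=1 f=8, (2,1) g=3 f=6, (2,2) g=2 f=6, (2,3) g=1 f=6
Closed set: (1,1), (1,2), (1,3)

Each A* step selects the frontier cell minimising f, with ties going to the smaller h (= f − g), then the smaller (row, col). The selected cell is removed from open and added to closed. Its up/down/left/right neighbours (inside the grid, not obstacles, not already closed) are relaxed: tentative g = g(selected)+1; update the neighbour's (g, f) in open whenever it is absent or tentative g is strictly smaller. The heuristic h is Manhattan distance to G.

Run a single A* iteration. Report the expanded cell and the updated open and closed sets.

expanded=(2,1); open=[(0,2) g=2 f=8, (0,3) g=1 f=8, (1,0) g=3 f=8, (1,4) g=1 f=8, (2,0) g=4 f=8, (2,2) g=2 f=6, (2,3) g=1 f=6, (3,1) g=4 f=6]; closed=[(1,1), (1,2), (1,3), (2,1)]

step 1: expand (2,1) (f=6, h=3) → closed; open now [(0,2) g=2 f=8, (0,3) g=1 f=8, (1,0) g=3 f=8, (1,4) g=1 f=8, (2,0) g=4 f=8, (2,2) g=2 f=6, (2,3) g=1 f=6, (3,1) g=4 f=6]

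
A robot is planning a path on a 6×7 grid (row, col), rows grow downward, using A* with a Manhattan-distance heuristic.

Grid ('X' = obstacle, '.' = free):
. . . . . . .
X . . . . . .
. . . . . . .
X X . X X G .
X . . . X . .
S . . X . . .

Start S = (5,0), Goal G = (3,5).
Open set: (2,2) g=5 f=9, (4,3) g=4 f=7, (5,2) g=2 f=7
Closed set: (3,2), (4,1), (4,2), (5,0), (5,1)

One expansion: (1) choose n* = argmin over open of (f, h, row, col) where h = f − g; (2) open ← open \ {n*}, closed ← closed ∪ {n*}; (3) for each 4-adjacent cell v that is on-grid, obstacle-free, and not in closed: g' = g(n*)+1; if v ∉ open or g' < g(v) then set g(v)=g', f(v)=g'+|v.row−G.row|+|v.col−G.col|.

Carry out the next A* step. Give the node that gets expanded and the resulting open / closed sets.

expanded=(4,3); open=[(2,2) g=5 f=9, (5,2) g=2 f=7]; closed=[(3,2), (4,1), (4,2), (4,3), (5,0), (5,1)]

step 1: expand (4,3) (f=7, h=3) → closed; open now [(2,2) g=5 f=9, (5,2) g=2 f=7]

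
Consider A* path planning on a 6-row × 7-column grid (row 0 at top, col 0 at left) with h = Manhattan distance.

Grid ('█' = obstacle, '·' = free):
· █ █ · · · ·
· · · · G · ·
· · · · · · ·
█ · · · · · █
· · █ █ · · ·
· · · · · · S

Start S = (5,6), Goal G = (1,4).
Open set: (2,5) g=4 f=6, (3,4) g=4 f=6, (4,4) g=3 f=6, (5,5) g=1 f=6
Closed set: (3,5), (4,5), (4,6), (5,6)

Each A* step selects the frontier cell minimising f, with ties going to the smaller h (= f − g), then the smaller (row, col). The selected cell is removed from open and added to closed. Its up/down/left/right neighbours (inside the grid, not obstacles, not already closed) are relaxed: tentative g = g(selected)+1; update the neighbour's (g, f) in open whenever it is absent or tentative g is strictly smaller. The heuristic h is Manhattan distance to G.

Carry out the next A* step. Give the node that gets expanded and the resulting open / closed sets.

expanded=(2,5); open=[(1,5) g=5 f=6, (2,4) g=5 f=6, (2,6) g=5 f=8, (3,4) g=4 f=6, (4,4) g=3 f=6, (5,5) g=1 f=6]; closed=[(2,5), (3,5), (4,5), (4,6), (5,6)]

step 1: expand (2,5) (f=6, h=2) → closed; open now [(1,5) g=5 f=6, (2,4) g=5 f=6, (2,6) g=5 f=8, (3,4) g=4 f=6, (4,4) g=3 f=6, (5,5) g=1 f=6]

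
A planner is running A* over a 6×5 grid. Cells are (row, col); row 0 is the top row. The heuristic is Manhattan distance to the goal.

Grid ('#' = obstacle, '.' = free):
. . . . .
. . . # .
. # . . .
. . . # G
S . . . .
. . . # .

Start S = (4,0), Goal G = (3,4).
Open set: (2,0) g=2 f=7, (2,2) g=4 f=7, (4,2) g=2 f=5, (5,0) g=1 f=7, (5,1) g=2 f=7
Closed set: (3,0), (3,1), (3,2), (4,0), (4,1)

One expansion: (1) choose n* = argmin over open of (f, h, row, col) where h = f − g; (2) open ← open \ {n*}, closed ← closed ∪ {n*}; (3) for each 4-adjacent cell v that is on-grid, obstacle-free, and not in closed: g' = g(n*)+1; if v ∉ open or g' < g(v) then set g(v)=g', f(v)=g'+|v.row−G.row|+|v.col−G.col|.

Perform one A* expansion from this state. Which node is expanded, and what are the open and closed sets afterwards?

step 1: expand (4,2) (f=5, h=3) → closed; open now [(2,0) g=2 f=7, (2,2) g=4 f=7, (4,3) g=3 f=5, (5,0) g=1 f=7, (5,1) g=2 f=7, (5,2) g=3 f=7]

expanded=(4,2); open=[(2,0) g=2 f=7, (2,2) g=4 f=7, (4,3) g=3 f=5, (5,0) g=1 f=7, (5,1) g=2 f=7, (5,2) g=3 f=7]; closed=[(3,0), (3,1), (3,2), (4,0), (4,1), (4,2)]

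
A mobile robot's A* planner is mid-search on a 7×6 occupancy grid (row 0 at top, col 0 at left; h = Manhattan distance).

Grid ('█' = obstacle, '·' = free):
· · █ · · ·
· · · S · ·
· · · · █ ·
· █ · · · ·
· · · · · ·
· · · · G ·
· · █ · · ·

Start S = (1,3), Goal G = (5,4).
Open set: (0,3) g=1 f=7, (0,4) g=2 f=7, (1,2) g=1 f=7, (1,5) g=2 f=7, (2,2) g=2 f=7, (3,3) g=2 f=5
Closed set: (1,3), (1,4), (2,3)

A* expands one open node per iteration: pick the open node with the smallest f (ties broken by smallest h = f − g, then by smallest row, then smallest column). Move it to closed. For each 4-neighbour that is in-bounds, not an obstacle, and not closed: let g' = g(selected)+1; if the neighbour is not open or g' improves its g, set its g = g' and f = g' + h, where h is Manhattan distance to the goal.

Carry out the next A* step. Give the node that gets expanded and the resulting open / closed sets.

expanded=(3,3); open=[(0,3) g=1 f=7, (0,4) g=2 f=7, (1,2) g=1 f=7, (1,5) g=2 f=7, (2,2) g=2 f=7, (3,2) g=3 f=7, (3,4) g=3 f=5, (4,3) g=3 f=5]; closed=[(1,3), (1,4), (2,3), (3,3)]

step 1: expand (3,3) (f=5, h=3) → closed; open now [(0,3) g=1 f=7, (0,4) g=2 f=7, (1,2) g=1 f=7, (1,5) g=2 f=7, (2,2) g=2 f=7, (3,2) g=3 f=7, (3,4) g=3 f=5, (4,3) g=3 f=5]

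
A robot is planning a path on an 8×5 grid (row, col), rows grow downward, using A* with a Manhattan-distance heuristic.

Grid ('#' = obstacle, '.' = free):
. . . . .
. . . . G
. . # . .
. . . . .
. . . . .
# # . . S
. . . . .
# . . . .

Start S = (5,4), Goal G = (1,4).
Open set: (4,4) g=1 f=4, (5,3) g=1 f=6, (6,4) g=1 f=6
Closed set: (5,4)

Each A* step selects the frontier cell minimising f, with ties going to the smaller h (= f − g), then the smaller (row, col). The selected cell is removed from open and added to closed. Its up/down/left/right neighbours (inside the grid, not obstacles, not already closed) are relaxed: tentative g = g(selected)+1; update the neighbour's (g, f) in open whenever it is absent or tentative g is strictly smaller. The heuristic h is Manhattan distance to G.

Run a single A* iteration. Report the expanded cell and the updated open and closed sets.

expanded=(4,4); open=[(3,4) g=2 f=4, (4,3) g=2 f=6, (5,3) g=1 f=6, (6,4) g=1 f=6]; closed=[(4,4), (5,4)]

step 1: expand (4,4) (f=4, h=3) → closed; open now [(3,4) g=2 f=4, (4,3) g=2 f=6, (5,3) g=1 f=6, (6,4) g=1 f=6]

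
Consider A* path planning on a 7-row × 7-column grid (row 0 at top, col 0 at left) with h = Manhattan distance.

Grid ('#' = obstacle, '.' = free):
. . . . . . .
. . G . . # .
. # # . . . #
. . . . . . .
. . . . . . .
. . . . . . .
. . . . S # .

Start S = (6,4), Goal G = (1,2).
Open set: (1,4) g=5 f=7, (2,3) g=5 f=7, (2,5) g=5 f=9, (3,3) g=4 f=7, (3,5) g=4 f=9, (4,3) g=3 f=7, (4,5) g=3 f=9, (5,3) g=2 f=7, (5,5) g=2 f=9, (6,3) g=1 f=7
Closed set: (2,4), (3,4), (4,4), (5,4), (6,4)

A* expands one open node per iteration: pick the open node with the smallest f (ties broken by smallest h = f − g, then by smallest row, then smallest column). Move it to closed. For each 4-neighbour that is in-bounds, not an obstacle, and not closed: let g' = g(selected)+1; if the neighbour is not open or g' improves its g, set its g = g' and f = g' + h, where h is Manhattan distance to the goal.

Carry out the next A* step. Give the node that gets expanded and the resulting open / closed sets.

expanded=(1,4); open=[(0,4) g=6 f=9, (1,3) g=6 f=7, (2,3) g=5 f=7, (2,5) g=5 f=9, (3,3) g=4 f=7, (3,5) g=4 f=9, (4,3) g=3 f=7, (4,5) g=3 f=9, (5,3) g=2 f=7, (5,5) g=2 f=9, (6,3) g=1 f=7]; closed=[(1,4), (2,4), (3,4), (4,4), (5,4), (6,4)]

step 1: expand (1,4) (f=7, h=2) → closed; open now [(0,4) g=6 f=9, (1,3) g=6 f=7, (2,3) g=5 f=7, (2,5) g=5 f=9, (3,3) g=4 f=7, (3,5) g=4 f=9, (4,3) g=3 f=7, (4,5) g=3 f=9, (5,3) g=2 f=7, (5,5) g=2 f=9, (6,3) g=1 f=7]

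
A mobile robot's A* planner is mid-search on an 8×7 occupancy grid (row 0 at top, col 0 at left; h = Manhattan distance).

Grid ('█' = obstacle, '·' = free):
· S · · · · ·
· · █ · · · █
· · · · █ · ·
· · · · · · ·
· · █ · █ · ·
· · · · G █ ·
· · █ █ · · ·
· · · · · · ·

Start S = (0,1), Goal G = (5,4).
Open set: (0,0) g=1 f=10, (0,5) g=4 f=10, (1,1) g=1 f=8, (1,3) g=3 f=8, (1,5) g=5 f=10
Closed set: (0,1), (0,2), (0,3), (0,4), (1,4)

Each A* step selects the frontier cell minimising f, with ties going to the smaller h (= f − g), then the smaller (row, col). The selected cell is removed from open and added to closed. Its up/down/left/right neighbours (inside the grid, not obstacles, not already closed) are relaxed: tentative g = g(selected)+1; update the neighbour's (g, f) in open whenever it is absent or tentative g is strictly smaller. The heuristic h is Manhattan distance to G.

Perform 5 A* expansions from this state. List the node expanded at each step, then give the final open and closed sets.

step 1: expand (1,3) (f=8, h=5) → closed; open now [(0,0) g=1 f=10, (0,5) g=4 f=10, (1,1) g=1 f=8, (1,5) g=5 f=10, (2,3) g=4 f=8]
step 2: expand (2,3) (f=8, h=4) → closed; open now [(0,0) g=1 f=10, (0,5) g=4 f=10, (1,1) g=1 f=8, (1,5) g=5 f=10, (2,2) g=5 f=10, (3,3) g=5 f=8]
step 3: expand (3,3) (f=8, h=3) → closed; open now [(0,0) g=1 f=10, (0,5) g=4 f=10, (1,1) g=1 f=8, (1,5) g=5 f=10, (2,2) g=5 f=10, (3,2) g=6 f=10, (3,4) g=6 f=8, (4,3) g=6 f=8]
step 4: expand (3,4) (f=8, h=2) → closed; open now [(0,0) g=1 f=10, (0,5) g=4 f=10, (1,1) g=1 f=8, (1,5) g=5 f=10, (2,2) g=5 f=10, (3,2) g=6 f=10, (3,5) g=7 f=10, (4,3) g=6 f=8]
step 5: expand (4,3) (f=8, h=2) → closed; open now [(0,0) g=1 f=10, (0,5) g=4 f=10, (1,1) g=1 f=8, (1,5) g=5 f=10, (2,2) g=5 f=10, (3,2) g=6 f=10, (3,5) g=7 f=10, (5,3) g=7 f=8]

order=[(1,3) → (2,3) → (3,3) → (3,4) → (4,3)]; open=[(0,0) g=1 f=10, (0,5) g=4 f=10, (1,1) g=1 f=8, (1,5) g=5 f=10, (2,2) g=5 f=10, (3,2) g=6 f=10, (3,5) g=7 f=10, (5,3) g=7 f=8]; closed=[(0,1), (0,2), (0,3), (0,4), (1,3), (1,4), (2,3), (3,3), (3,4), (4,3)]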